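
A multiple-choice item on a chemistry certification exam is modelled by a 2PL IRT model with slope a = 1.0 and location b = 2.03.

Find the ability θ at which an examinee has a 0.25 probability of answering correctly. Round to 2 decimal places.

0.93

P(θ) = 1 / (1 + exp(−a(θ − b)))
logit = ln(0.2500/0.7500) = -1.0986
θ = b + logit/(a) = 2.03 + (-1.0986)/1.0000 = 0.9314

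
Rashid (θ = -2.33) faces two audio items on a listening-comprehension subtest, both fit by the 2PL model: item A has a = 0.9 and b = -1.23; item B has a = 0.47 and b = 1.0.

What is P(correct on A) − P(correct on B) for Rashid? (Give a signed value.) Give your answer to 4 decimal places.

0.0980

P(θ) = 1 / (1 + exp(−a(θ − b)))
P_A = 0.2709
P_B = 0.1729
P_A − P_B = 0.0980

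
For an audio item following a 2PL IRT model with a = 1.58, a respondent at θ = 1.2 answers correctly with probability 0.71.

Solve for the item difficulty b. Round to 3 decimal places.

P(θ) = 1 / (1 + exp(−a(θ − b)))
logit(0.71) = ln(0.71/0.29) = 0.8954
b = θ − logit/(a) = 1.2 − 0.8954/1.5800 = 0.6333

0.633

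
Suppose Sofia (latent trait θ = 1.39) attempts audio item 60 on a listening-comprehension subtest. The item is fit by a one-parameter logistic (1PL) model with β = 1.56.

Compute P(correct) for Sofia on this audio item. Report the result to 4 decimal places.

P(θ) = 1 / (1 + exp(−(θ − β)))
Exponent: (1.39 − 1.56) = -0.1700
1/(1 + e^{0.1700}) = 0.4576
P = 0.4576

0.4576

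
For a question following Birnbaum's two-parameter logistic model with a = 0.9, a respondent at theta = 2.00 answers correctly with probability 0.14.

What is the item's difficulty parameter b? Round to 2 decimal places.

P(theta) = 1 / (1 + exp(−a(theta − b)))
logit(0.14) = ln(0.14/0.86) = -1.8153
b = theta − logit/(a) = 2.00 − (-1.8153)/0.9000 = 4.0170

4.02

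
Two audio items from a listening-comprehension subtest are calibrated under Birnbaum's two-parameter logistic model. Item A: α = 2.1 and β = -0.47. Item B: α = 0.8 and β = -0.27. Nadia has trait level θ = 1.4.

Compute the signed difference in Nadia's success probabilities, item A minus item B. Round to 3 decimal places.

P(θ) = 1 / (1 + exp(−α(θ − β)))
P_A = 0.9807
P_B = 0.7918
P_A − P_B = 0.1888

0.189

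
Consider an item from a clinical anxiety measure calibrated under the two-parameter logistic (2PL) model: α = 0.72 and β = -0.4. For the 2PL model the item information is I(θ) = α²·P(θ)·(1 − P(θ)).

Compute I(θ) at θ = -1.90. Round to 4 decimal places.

P = 1/(1+e^{1.0800}) = 0.2535
P(1−P) = 0.2535 × 0.7465 = 0.1892
I = α² × P(1−P) = 0.72² × 0.1892 = 0.09810

0.0981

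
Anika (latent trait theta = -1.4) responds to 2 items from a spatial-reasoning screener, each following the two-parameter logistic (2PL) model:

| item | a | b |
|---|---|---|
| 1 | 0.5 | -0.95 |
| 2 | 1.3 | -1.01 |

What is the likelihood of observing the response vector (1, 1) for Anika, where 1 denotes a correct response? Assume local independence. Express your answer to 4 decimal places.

P(theta) = 1 / (1 + exp(−a(theta − b)))
P_1 = 1/(1+e^{0.2250}) = 0.4440
P_2 = 1/(1+e^{0.5070}) = 0.3759
L = P_1 × P_2 = 0.4440 × 0.3759 = 0.16689

0.1669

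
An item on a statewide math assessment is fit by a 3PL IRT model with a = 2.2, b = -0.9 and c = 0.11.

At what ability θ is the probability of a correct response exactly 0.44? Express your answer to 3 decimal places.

P(θ) = c + (1 − c) · 1 / (1 + exp(−a(θ − b)))
Remove guessing floor: (0.44 − 0.11)/(1 − 0.11) = 0.3708
logit = ln(0.3708/0.6292) = -0.5288
θ = b + logit/(a) = -0.9 + (-0.5288)/2.2000 = -1.1404

-1.140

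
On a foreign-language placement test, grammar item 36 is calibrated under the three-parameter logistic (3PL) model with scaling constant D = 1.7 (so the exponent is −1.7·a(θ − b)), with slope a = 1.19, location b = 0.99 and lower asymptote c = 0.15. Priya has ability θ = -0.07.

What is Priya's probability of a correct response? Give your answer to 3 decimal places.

P(θ) = c + (1 − c) · 1 / (1 + exp(−D·a(θ − b)))
Exponent: 1.7 × 1.19 × (-0.07 − 0.99) = -2.1444
1/(1 + e^{2.1444}) = 0.1049
P = 0.15 + 0.85 × 0.1049 = 0.2391

0.239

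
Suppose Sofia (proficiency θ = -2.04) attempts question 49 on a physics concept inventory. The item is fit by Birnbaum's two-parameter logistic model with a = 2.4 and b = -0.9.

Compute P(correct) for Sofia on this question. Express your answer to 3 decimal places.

P(θ) = 1 / (1 + exp(−a(θ − b)))
Exponent: 2.4 × (-2.04 − (-0.9)) = -2.7360
1/(1 + e^{2.7360}) = 0.0609

0.061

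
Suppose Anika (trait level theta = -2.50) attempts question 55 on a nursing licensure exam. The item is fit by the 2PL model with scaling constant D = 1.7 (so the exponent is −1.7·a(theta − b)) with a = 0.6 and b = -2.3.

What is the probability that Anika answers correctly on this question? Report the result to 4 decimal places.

P(theta) = 1 / (1 + exp(−D·a(theta − b)))
Exponent: 1.7 × 0.6 × (-2.50 − (-2.3)) = -0.2040
1/(1 + e^{0.2040}) = 0.4492
P = 0.4492

0.4492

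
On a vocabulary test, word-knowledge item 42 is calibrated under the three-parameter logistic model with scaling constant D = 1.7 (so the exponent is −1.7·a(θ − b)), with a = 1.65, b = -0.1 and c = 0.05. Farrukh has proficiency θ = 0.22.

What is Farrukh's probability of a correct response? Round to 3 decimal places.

0.725

P(θ) = c + (1 − c) · 1 / (1 + exp(−D·a(θ − b)))
Exponent: 1.7 × 1.65 × (0.22 − (-0.1)) = 0.8976
1/(1 + e^{-0.8976}) = 0.7105
P = 0.05 + 0.95 × 0.7105 = 0.7249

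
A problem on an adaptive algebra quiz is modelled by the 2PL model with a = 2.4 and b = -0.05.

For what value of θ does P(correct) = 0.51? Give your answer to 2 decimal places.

P(θ) = 1 / (1 + exp(−a(θ − b)))
logit = ln(0.5100/0.4900) = 0.0400
θ = b + logit/(a) = -0.05 + 0.0400/2.4000 = -0.0333

-0.03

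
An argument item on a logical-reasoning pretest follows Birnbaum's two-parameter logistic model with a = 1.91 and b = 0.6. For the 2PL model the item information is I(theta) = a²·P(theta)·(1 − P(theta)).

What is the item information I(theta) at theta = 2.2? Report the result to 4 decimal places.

P = 1/(1+e^{-3.0560}) = 0.9550
P(1−P) = 0.9550 × 0.0450 = 0.0429
I = a² × P(1−P) = 1.91² × 0.0429 = 0.15664

0.1566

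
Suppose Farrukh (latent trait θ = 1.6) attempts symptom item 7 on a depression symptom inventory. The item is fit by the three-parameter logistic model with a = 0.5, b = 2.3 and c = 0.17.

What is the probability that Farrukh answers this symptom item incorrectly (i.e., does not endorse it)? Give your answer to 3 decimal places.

0.487

P(θ) = c + (1 − c) · 1 / (1 + exp(−a(θ − b)))
Exponent: 0.5 × (1.6 − 2.3) = -0.3500
1/(1 + e^{0.3500}) = 0.4134
P = 0.17 + 0.83 × 0.4134 = 0.5131
P(incorrect) = 1 − 0.5131 = 0.4869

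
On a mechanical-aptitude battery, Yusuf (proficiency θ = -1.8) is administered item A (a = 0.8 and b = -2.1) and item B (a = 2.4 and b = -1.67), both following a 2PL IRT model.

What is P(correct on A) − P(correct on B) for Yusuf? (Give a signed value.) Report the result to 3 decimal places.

0.137

P(θ) = 1 / (1 + exp(−a(θ − b)))
P_A = 0.5597
P_B = 0.4226
P_A − P_B = 0.1371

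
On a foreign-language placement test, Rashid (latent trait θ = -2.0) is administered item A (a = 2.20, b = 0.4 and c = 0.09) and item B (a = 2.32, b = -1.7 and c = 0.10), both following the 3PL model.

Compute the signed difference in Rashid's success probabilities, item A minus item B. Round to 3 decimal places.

P(θ) = c + (1 − c) · 1 / (1 + exp(−a(θ − b)))
P_A = 0.0946
P_B = 0.3994
P_A − P_B = -0.3048

-0.305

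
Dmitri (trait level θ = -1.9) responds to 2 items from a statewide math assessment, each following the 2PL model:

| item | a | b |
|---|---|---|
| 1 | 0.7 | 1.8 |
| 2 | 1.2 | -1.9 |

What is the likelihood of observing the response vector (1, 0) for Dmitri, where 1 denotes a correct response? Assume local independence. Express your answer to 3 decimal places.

P(θ) = 1 / (1 + exp(−a(θ − b)))
P_1 = 1/(1+e^{2.5900}) = 0.0698
P_2 = 1/(1+e^{0.0000}) = 0.5000
L = P_1 × (1−P_2) = 0.0698 × 0.5000 = 0.03489

0.035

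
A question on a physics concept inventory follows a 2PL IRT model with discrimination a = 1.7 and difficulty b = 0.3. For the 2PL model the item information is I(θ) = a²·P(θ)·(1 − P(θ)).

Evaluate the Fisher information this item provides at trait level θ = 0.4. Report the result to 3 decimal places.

P = 1/(1+e^{-0.1700}) = 0.5424
P(1−P) = 0.5424 × 0.4576 = 0.2482
I = a² × P(1−P) = 1.7² × 0.2482 = 0.71730

0.717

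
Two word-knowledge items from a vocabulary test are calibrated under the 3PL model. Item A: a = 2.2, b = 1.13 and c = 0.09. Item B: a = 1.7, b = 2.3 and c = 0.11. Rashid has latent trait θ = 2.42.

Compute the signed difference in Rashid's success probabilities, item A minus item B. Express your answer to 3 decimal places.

P(θ) = c + (1 − c) · 1 / (1 + exp(−a(θ − b)))
P_A = 0.9497
P_B = 0.6002
P_A − P_B = 0.3494

0.349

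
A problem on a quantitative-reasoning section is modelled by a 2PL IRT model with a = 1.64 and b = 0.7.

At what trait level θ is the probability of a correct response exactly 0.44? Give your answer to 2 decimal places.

0.55

P(θ) = 1 / (1 + exp(−a(θ − b)))
logit = ln(0.4400/0.5600) = -0.2412
θ = b + logit/(a) = 0.7 + (-0.2412)/1.6400 = 0.5529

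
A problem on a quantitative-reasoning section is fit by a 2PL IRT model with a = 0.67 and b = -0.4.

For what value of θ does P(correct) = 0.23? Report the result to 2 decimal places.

-2.20

P(θ) = 1 / (1 + exp(−a(θ − b)))
logit = ln(0.2300/0.7700) = -1.2083
θ = b + logit/(a) = -0.4 + (-1.2083)/0.6700 = -2.2034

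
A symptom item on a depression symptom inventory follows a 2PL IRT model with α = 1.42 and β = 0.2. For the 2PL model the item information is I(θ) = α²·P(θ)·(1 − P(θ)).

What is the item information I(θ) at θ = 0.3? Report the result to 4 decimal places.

0.5016

P = 1/(1+e^{-0.1420}) = 0.5354
P(1−P) = 0.5354 × 0.4646 = 0.2487
I = α² × P(1−P) = 1.42² × 0.2487 = 0.50157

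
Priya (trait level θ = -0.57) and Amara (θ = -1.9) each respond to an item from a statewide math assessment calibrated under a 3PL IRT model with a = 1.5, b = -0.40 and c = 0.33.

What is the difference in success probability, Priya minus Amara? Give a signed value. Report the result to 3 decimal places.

0.229

P(θ) = c + (1 − c) · 1 / (1 + exp(−a(θ − b)))
P(Priya) = 0.6225  [exponent -0.2550]
P(Amara) = 0.3939  [exponent -2.2500]
Difference = 0.6225 − 0.3939 = 0.2286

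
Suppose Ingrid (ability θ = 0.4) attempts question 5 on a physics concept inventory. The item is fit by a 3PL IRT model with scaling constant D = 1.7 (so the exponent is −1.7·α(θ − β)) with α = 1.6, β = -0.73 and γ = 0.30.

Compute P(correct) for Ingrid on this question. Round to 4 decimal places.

P(θ) = γ + (1 − γ) · 1 / (1 + exp(−D·α(θ − β)))
Exponent: 1.7 × 1.6 × (0.4 − (-0.73)) = 3.0736
1/(1 + e^{-3.0736}) = 0.9558
P = 0.30 + 0.70 × 0.9558 = 0.9691

0.9691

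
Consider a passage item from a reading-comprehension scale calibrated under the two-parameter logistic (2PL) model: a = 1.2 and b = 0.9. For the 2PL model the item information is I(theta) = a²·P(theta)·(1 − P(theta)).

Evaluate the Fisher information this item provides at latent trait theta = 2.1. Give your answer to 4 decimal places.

0.2230

P = 1/(1+e^{-1.4400}) = 0.8085
P(1−P) = 0.8085 × 0.1915 = 0.1549
I = a² × P(1−P) = 1.2² × 0.1549 = 0.22299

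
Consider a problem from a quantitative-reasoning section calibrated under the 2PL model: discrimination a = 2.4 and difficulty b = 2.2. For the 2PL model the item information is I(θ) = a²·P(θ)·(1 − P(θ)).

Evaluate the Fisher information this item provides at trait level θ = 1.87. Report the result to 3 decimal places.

P = 1/(1+e^{0.7920}) = 0.3117
P(1−P) = 0.3117 × 0.6883 = 0.2146
I = a² × P(1−P) = 2.4² × 0.2146 = 1.23585

1.236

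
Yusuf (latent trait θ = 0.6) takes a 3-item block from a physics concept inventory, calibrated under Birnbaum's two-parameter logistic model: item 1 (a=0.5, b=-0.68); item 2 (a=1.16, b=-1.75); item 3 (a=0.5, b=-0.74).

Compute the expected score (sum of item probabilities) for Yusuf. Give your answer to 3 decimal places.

2.255

P(θ) = 1 / (1 + exp(−a(θ − b)))
P_1 = 1/(1+e^{-0.6400}) = 0.6548
P_2 = 1/(1+e^{-2.7260}) = 0.9385
P_3 = 1/(1+e^{-0.6700}) = 0.6615
E[score] = 0.6548 + 0.9385 + 0.6615 = 2.2548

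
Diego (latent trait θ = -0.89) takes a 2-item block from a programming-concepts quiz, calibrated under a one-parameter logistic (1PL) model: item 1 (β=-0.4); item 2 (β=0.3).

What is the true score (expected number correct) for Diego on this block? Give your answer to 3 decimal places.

P(θ) = 1 / (1 + exp(−(θ − β)))
P_1 = 1/(1+e^{0.4900}) = 0.3799
P_2 = 1/(1+e^{1.1900}) = 0.2333
E[score] = 0.3799 + 0.2333 = 0.6132

0.613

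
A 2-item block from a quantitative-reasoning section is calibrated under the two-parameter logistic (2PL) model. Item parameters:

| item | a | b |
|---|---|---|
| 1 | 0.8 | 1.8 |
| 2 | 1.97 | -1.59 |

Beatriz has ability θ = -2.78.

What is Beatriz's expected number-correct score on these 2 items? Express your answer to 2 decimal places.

0.11

P(θ) = 1 / (1 + exp(−a(θ − b)))
P_1 = 1/(1+e^{3.6640}) = 0.0250
P_2 = 1/(1+e^{2.3443}) = 0.0875
E[score] = 0.0250 + 0.0875 = 0.1125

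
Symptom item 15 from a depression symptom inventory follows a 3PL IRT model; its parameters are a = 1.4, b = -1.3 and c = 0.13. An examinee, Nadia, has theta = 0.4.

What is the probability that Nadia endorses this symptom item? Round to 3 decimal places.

P(theta) = c + (1 − c) · 1 / (1 + exp(−a(theta − b)))
Exponent: 1.4 × (0.4 − (-1.3)) = 2.3800
1/(1 + e^{-2.3800}) = 0.9153
P = 0.13 + 0.87 × 0.9153 = 0.9263

0.926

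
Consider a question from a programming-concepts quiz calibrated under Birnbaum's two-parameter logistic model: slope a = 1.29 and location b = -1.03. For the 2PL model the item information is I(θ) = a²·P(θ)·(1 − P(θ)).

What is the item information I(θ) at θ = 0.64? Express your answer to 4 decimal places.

P = 1/(1+e^{-2.1543}) = 0.8961
P(1−P) = 0.8961 × 0.1039 = 0.0931
I = a² × P(1−P) = 1.29² × 0.0931 = 0.15498

0.1550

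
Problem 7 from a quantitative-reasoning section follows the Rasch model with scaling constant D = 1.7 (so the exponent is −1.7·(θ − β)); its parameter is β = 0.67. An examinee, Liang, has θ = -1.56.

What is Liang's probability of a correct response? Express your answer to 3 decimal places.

0.022

P(θ) = 1 / (1 + exp(−D·(θ − β)))
Exponent: 1.7 × (-1.56 − 0.67) = -3.7910
1/(1 + e^{3.7910}) = 0.0221
P = 0.0221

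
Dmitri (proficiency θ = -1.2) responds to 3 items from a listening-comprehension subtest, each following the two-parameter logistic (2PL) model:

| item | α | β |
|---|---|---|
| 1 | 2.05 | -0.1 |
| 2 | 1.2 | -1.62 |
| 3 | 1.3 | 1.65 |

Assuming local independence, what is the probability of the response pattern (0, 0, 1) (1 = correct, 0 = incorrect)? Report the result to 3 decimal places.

P(θ) = 1 / (1 + exp(−α(θ − β)))
P_1 = 1/(1+e^{2.2550}) = 0.0949
P_2 = 1/(1+e^{-0.5040}) = 0.6234
P_3 = 1/(1+e^{3.7050}) = 0.0240
L = (1−P_1) × (1−P_2) × P_3 = 0.9051 × 0.3766 × 0.0240 = 0.00818

0.008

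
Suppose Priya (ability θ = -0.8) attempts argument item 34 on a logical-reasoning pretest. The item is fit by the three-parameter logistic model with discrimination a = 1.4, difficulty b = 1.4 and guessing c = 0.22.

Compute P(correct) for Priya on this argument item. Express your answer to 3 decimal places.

P(θ) = c + (1 − c) · 1 / (1 + exp(−a(θ − b)))
Exponent: 1.4 × (-0.8 − 1.4) = -3.0800
1/(1 + e^{3.0800}) = 0.0439
P = 0.22 + 0.78 × 0.0439 = 0.2543

0.254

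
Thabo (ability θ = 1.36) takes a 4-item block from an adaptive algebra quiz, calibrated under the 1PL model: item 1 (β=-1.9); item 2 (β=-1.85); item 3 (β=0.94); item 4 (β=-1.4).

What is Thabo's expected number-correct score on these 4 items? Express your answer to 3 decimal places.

3.468

P(θ) = 1 / (1 + exp(−(θ − β)))
P_1 = 1/(1+e^{-3.2600}) = 0.9630
P_2 = 1/(1+e^{-3.2100}) = 0.9612
P_3 = 1/(1+e^{-0.4200}) = 0.6035
P_4 = 1/(1+e^{-2.7600}) = 0.9405
E[score] = 0.9630 + 0.9612 + 0.6035 + 0.9405 = 3.4682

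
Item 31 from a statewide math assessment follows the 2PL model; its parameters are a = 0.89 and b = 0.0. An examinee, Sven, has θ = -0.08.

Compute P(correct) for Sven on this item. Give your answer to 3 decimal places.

P(θ) = 1 / (1 + exp(−a(θ − b)))
Exponent: 0.89 × (-0.08 − 0.0) = -0.0712
1/(1 + e^{0.0712}) = 0.4822

0.482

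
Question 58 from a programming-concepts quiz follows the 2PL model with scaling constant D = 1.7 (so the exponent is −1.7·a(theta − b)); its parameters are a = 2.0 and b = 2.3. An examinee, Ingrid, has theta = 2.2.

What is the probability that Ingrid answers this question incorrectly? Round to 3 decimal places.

P(theta) = 1 / (1 + exp(−D·a(theta − b)))
Exponent: 1.7 × 2.0 × (2.2 − 2.3) = -0.3400
1/(1 + e^{0.3400}) = 0.4158
P = 0.4158
P(incorrect) = 1 − 0.4158 = 0.5842

0.584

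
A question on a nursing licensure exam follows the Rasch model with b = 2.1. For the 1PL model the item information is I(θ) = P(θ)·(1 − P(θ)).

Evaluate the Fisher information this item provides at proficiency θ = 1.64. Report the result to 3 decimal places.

0.237

P = 1/(1+e^{0.4600}) = 0.3870
P(1−P) = 0.3870 × 0.6130 = 0.2372
I = P(1−P) = 0.23723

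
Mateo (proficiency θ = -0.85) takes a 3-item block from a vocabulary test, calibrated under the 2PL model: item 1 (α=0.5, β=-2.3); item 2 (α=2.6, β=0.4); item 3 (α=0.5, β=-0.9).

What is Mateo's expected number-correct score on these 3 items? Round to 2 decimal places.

1.22

P(θ) = 1 / (1 + exp(−α(θ − β)))
P_1 = 1/(1+e^{-0.7250}) = 0.6737
P_2 = 1/(1+e^{3.2500}) = 0.0373
P_3 = 1/(1+e^{-0.0250}) = 0.5062
E[score] = 0.6737 + 0.0373 + 0.5062 = 1.2173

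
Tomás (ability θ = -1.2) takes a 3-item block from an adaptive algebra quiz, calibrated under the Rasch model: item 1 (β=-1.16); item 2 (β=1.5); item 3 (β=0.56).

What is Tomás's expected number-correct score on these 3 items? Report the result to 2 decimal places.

P(θ) = 1 / (1 + exp(−(θ − β)))
P_1 = 1/(1+e^{0.0400}) = 0.4900
P_2 = 1/(1+e^{2.7000}) = 0.0630
P_3 = 1/(1+e^{1.7600}) = 0.1468
E[score] = 0.4900 + 0.0630 + 0.1468 = 0.6998

0.70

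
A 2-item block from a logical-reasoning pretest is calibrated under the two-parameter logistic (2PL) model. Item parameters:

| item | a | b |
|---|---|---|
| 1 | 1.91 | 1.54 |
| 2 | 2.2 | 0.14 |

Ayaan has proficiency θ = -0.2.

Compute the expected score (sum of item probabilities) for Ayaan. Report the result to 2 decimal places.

P(θ) = 1 / (1 + exp(−a(θ − b)))
P_1 = 1/(1+e^{3.3234}) = 0.0348
P_2 = 1/(1+e^{0.7480}) = 0.3213
E[score] = 0.0348 + 0.3213 = 0.3560

0.36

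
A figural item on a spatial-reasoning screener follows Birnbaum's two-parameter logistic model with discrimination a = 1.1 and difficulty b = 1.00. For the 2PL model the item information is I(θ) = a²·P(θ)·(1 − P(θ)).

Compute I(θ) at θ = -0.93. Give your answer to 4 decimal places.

P = 1/(1+e^{2.1230}) = 0.1069
P(1−P) = 0.1069 × 0.8931 = 0.0955
I = a² × P(1−P) = 1.1² × 0.0955 = 0.11550

0.1155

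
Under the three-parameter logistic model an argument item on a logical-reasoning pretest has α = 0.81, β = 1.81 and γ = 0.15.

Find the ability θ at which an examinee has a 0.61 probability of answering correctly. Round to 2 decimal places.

P(θ) = γ + (1 − γ) · 1 / (1 + exp(−α(θ − β)))
Remove guessing floor: (0.61 − 0.15)/(1 − 0.15) = 0.5412
logit = ln(0.5412/0.4588) = 0.1651
θ = β + logit/(α) = 1.81 + 0.1651/0.8100 = 2.0138

2.01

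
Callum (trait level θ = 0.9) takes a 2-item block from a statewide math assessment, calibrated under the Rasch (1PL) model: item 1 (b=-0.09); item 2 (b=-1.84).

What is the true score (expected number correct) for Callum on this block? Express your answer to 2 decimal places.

1.67

P(θ) = 1 / (1 + exp(−(θ − b)))
P_1 = 1/(1+e^{-0.9900}) = 0.7291
P_2 = 1/(1+e^{-2.7400}) = 0.9393
E[score] = 0.7291 + 0.9393 = 1.6684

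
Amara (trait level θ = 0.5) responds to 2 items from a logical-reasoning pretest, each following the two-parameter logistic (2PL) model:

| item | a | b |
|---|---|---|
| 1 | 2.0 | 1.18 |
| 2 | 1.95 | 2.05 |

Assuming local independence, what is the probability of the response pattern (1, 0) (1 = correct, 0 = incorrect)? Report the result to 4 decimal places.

P(θ) = 1 / (1 + exp(−a(θ − b)))
P_1 = 1/(1+e^{1.3600}) = 0.2042
P_2 = 1/(1+e^{3.0225}) = 0.0464
L = P_1 × (1−P_2) = 0.2042 × 0.9536 = 0.19476

0.1948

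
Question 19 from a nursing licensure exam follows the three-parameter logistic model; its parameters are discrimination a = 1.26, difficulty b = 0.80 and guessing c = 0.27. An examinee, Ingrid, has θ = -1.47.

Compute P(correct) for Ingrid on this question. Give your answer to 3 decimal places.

0.310

P(θ) = c + (1 − c) · 1 / (1 + exp(−a(θ − b)))
Exponent: 1.26 × (-1.47 − 0.80) = -2.8602
1/(1 + e^{2.8602}) = 0.0542
P = 0.27 + 0.73 × 0.0542 = 0.3095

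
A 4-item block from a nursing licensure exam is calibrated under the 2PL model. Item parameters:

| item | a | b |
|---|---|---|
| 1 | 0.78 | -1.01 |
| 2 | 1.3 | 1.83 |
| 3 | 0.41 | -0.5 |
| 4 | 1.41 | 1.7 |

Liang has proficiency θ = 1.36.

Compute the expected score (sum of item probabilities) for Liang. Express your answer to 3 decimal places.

2.280

P(θ) = 1 / (1 + exp(−a(θ − b)))
P_1 = 1/(1+e^{-1.8486}) = 0.8640
P_2 = 1/(1+e^{0.6110}) = 0.3518
P_3 = 1/(1+e^{-0.7626}) = 0.6819
P_4 = 1/(1+e^{0.4794}) = 0.3824
E[score] = 0.8640 + 0.3518 + 0.6819 + 0.3824 = 2.2801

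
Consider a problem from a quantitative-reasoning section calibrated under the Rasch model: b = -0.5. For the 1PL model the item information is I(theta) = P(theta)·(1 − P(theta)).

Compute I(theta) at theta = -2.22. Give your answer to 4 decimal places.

0.1288

P = 1/(1+e^{1.7200}) = 0.1519
P(1−P) = 0.1519 × 0.8481 = 0.1288
I = P(1−P) = 0.12881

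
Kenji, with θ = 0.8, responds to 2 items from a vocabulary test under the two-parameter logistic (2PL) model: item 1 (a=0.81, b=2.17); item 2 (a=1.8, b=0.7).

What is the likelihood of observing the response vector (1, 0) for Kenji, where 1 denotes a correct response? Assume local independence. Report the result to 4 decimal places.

P(θ) = 1 / (1 + exp(−a(θ − b)))
P_1 = 1/(1+e^{1.1097}) = 0.2479
P_2 = 1/(1+e^{-0.1800}) = 0.5449
L = P_1 × (1−P_2) = 0.2479 × 0.4551 = 0.11284

0.1128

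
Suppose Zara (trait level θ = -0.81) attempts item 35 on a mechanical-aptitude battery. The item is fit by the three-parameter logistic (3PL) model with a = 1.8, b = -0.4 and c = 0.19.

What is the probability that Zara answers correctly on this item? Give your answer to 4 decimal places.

P(θ) = c + (1 − c) · 1 / (1 + exp(−a(θ − b)))
Exponent: 1.8 × (-0.81 − (-0.4)) = -0.7380
1/(1 + e^{0.7380}) = 0.3234
P = 0.19 + 0.81 × 0.3234 = 0.4520

0.4520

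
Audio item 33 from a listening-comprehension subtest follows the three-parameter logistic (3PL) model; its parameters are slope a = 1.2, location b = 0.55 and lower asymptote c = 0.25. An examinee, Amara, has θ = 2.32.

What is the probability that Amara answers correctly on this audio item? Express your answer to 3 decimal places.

0.920

P(θ) = c + (1 − c) · 1 / (1 + exp(−a(θ − b)))
Exponent: 1.2 × (2.32 − 0.55) = 2.1240
1/(1 + e^{-2.1240}) = 0.8932
P = 0.25 + 0.75 × 0.8932 = 0.9199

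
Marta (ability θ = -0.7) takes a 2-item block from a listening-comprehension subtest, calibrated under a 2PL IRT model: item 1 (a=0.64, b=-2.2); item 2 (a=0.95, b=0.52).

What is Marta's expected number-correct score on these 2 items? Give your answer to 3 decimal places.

P(θ) = 1 / (1 + exp(−a(θ − b)))
P_1 = 1/(1+e^{-0.9600}) = 0.7231
P_2 = 1/(1+e^{1.1590}) = 0.2388
E[score] = 0.7231 + 0.2388 = 0.9620

0.962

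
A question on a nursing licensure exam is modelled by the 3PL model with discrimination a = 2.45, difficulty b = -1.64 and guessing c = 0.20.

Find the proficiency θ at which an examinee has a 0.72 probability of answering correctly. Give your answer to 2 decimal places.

-1.39

P(θ) = c + (1 − c) · 1 / (1 + exp(−a(θ − b)))
Remove guessing floor: (0.72 − 0.20)/(1 − 0.20) = 0.6500
logit = ln(0.6500/0.3500) = 0.6190
θ = b + logit/(a) = -1.64 + 0.6190/2.4500 = -1.3873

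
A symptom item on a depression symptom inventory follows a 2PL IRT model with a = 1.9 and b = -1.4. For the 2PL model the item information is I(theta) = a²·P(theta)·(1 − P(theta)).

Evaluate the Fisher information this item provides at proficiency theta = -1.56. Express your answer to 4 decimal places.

0.8820

P = 1/(1+e^{0.3040}) = 0.4246
P(1−P) = 0.4246 × 0.5754 = 0.2443
I = a² × P(1−P) = 1.9² × 0.2443 = 0.88197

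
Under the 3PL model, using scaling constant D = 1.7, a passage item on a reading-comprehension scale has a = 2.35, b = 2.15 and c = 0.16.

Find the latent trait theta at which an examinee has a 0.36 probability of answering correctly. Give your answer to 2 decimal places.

P(theta) = c + (1 − c) · 1 / (1 + exp(−D·a(theta − b)))
Remove guessing floor: (0.36 − 0.16)/(1 − 0.16) = 0.2381
logit = ln(0.2381/0.7619) = -1.1632
theta = b + logit/(1.7·a) = 2.15 + (-1.1632)/3.9950 = 1.8588

1.86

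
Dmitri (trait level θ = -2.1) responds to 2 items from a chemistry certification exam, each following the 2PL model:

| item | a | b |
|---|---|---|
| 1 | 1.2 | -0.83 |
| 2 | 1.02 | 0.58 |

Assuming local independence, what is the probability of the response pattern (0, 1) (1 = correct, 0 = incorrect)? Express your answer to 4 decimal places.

0.0501

P(θ) = 1 / (1 + exp(−a(θ − b)))
P_1 = 1/(1+e^{1.5240}) = 0.1789
P_2 = 1/(1+e^{2.7336}) = 0.0610
L = (1−P_1) × P_2 = 0.8211 × 0.0610 = 0.05010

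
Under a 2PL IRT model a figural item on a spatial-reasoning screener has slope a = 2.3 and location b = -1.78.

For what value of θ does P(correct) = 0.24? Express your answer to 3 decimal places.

P(θ) = 1 / (1 + exp(−a(θ − b)))
logit = ln(0.2400/0.7600) = -1.1527
θ = b + logit/(a) = -1.78 + (-1.1527)/2.3000 = -2.2812

-2.281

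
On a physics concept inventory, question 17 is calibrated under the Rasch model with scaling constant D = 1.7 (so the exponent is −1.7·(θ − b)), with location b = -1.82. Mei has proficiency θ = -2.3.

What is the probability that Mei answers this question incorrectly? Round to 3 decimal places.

0.693

P(θ) = 1 / (1 + exp(−D·(θ − b)))
Exponent: 1.7 × (-2.3 − (-1.82)) = -0.8160
1/(1 + e^{0.8160}) = 0.3066
P = 0.3066
P(incorrect) = 1 − 0.3066 = 0.6934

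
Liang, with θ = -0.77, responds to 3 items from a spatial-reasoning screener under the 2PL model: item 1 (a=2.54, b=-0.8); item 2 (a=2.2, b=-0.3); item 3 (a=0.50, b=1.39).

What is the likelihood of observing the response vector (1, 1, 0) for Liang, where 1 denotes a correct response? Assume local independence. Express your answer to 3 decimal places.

0.102

P(θ) = 1 / (1 + exp(−a(θ − b)))
P_1 = 1/(1+e^{-0.0762}) = 0.5190
P_2 = 1/(1+e^{1.0340}) = 0.2623
P_3 = 1/(1+e^{1.0800}) = 0.2535
L = P_1 × P_2 × (1−P_3) = 0.5190 × 0.2623 × 0.7465 = 0.10163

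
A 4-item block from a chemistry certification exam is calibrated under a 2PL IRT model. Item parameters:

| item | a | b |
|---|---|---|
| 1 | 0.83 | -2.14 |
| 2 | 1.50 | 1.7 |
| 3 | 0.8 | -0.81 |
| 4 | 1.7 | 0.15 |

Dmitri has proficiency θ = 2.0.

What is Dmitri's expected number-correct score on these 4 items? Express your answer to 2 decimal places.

P(θ) = 1 / (1 + exp(−a(θ − b)))
P_1 = 1/(1+e^{-3.4362}) = 0.9688
P_2 = 1/(1+e^{-0.4500}) = 0.6106
P_3 = 1/(1+e^{-2.2480}) = 0.9045
P_4 = 1/(1+e^{-3.1450}) = 0.9587
E[score] = 0.9688 + 0.6106 + 0.9045 + 0.9587 = 3.4426

3.44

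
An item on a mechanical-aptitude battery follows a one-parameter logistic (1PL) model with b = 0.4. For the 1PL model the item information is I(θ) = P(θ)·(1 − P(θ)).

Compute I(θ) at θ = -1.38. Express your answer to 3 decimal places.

0.123

P = 1/(1+e^{1.7800}) = 0.1443
P(1−P) = 0.1443 × 0.8557 = 0.1235
I = P(1−P) = 0.12348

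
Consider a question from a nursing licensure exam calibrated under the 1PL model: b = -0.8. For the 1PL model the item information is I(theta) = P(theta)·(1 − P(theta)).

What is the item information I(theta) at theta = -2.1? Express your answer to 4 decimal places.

0.1683

P = 1/(1+e^{1.3000}) = 0.2142
P(1−P) = 0.2142 × 0.7858 = 0.1683
I = P(1−P) = 0.16830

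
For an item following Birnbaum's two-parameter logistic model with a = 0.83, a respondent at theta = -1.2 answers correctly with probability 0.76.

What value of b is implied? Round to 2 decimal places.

-2.59

P(theta) = 1 / (1 + exp(−a(theta − b)))
logit(0.76) = ln(0.76/0.24) = 1.1527
b = theta − logit/(a) = -1.2 − 1.1527/0.8300 = -2.5888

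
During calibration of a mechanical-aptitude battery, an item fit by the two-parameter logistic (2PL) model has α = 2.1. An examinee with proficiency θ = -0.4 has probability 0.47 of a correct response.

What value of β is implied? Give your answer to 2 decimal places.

-0.34

P(θ) = 1 / (1 + exp(−α(θ − β)))
logit(0.47) = ln(0.47/0.53) = -0.1201
β = θ − logit/(α) = -0.4 − (-0.1201)/2.1000 = -0.3428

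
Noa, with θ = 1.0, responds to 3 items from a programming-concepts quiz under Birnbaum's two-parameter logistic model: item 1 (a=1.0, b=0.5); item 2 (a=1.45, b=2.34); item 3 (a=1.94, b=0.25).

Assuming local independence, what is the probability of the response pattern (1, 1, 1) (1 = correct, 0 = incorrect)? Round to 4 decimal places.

0.0632

P(θ) = 1 / (1 + exp(−a(θ − b)))
P_1 = 1/(1+e^{-0.5000}) = 0.6225
P_2 = 1/(1+e^{1.9430}) = 0.1253
P_3 = 1/(1+e^{-1.4550}) = 0.8108
L = P_1 × P_2 × P_3 = 0.6225 × 0.1253 × 0.8108 = 0.06324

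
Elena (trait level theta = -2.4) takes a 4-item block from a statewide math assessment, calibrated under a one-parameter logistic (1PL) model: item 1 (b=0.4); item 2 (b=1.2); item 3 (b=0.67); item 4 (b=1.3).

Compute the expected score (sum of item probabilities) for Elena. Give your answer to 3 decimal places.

0.152

P(theta) = 1 / (1 + exp(−(theta − b)))
P_1 = 1/(1+e^{2.8000}) = 0.0573
P_2 = 1/(1+e^{3.6000}) = 0.0266
P_3 = 1/(1+e^{3.0700}) = 0.0444
P_4 = 1/(1+e^{3.7000}) = 0.0241
E[score] = 0.0573 + 0.0266 + 0.0444 + 0.0241 = 0.1524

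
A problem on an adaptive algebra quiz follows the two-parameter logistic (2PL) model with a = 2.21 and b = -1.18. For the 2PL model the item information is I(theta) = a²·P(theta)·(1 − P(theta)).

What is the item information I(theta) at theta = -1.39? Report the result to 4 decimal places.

1.1576

P = 1/(1+e^{0.4641}) = 0.3860
P(1−P) = 0.3860 × 0.6140 = 0.2370
I = a² × P(1−P) = 2.21² × 0.2370 = 1.15757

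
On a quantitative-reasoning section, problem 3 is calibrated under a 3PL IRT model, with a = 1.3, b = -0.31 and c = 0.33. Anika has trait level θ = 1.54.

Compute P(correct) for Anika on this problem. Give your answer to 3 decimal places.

0.945

P(θ) = c + (1 − c) · 1 / (1 + exp(−a(θ − b)))
Exponent: 1.3 × (1.54 − (-0.31)) = 2.4050
1/(1 + e^{-2.4050}) = 0.9172
P = 0.33 + 0.67 × 0.9172 = 0.9445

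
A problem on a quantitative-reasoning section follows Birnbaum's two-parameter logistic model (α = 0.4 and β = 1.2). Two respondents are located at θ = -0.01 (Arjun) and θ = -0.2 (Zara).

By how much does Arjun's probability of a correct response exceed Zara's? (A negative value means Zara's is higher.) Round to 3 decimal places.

P(θ) = 1 / (1 + exp(−α(θ − β)))
P(Arjun) = 0.3813  [exponent -0.4840]
P(Zara) = 0.3635  [exponent -0.5600]
Difference = 0.3813 − 0.3635 = 0.0178

0.018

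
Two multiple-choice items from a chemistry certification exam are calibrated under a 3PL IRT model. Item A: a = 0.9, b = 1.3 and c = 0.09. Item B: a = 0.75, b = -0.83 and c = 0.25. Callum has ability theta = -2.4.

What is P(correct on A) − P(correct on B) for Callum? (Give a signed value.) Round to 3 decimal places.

-0.305

P(theta) = c + (1 − c) · 1 / (1 + exp(−a(theta − b)))
P_A = 0.1214
P_B = 0.4266
P_A − P_B = -0.3052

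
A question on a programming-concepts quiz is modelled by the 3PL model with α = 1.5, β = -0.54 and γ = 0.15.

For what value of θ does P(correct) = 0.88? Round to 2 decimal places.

P(θ) = γ + (1 − γ) · 1 / (1 + exp(−α(θ − β)))
Remove guessing floor: (0.88 − 0.15)/(1 − 0.15) = 0.8588
logit = ln(0.8588/0.1412) = 1.8056
θ = β + logit/(α) = -0.54 + 1.8056/1.5000 = 0.6637

0.66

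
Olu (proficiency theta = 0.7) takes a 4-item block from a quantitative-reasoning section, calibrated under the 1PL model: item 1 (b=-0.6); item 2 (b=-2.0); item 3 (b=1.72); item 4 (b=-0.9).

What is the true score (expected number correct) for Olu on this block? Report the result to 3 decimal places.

2.820

P(theta) = 1 / (1 + exp(−(theta − b)))
P_1 = 1/(1+e^{-1.3000}) = 0.7858
P_2 = 1/(1+e^{-2.7000}) = 0.9370
P_3 = 1/(1+e^{1.0200}) = 0.2650
P_4 = 1/(1+e^{-1.6000}) = 0.8320
E[score] = 0.7858 + 0.9370 + 0.2650 + 0.8320 = 2.8199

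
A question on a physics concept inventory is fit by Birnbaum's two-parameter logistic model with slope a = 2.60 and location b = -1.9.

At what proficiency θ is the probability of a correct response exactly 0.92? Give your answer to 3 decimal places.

P(θ) = 1 / (1 + exp(−a(θ − b)))
logit = ln(0.9200/0.0800) = 2.4423
θ = b + logit/(a) = -1.9 + 2.4423/2.6000 = -0.9606

-0.961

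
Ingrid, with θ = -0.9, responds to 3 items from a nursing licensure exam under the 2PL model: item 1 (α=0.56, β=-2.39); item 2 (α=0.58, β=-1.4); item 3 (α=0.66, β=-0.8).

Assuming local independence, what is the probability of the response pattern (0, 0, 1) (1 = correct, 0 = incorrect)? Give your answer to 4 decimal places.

P(θ) = 1 / (1 + exp(−α(θ − β)))
P_1 = 1/(1+e^{-0.8344}) = 0.6973
P_2 = 1/(1+e^{-0.2900}) = 0.5720
P_3 = 1/(1+e^{0.0660}) = 0.4835
L = (1−P_1) × (1−P_2) × P_3 = 0.3027 × 0.4280 × 0.4835 = 0.06264

0.0626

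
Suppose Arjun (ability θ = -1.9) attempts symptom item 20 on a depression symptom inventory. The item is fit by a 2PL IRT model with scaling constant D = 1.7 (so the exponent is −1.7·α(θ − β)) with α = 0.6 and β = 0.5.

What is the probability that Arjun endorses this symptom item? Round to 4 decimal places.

0.0796

P(θ) = 1 / (1 + exp(−D·α(θ − β)))
Exponent: 1.7 × 0.6 × (-1.9 − 0.5) = -2.4480
1/(1 + e^{2.4480}) = 0.0796
P = 0.0796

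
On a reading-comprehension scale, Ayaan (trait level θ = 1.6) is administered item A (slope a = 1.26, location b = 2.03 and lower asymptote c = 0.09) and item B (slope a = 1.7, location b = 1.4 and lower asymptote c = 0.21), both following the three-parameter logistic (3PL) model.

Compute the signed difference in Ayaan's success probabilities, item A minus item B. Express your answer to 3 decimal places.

-0.247

P(θ) = c + (1 − c) · 1 / (1 + exp(−a(θ − b)))
P_A = 0.4247
P_B = 0.6715
P_A − P_B = -0.2468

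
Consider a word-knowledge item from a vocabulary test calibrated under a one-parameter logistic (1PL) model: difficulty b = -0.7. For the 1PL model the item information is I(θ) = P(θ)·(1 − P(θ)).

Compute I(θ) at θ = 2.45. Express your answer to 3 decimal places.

P = 1/(1+e^{-3.1500}) = 0.9589
P(1−P) = 0.9589 × 0.0411 = 0.0394
I = P(1−P) = 0.03940

0.039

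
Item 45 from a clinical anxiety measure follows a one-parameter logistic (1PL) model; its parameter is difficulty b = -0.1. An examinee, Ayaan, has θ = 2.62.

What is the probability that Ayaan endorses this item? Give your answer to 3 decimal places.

P(θ) = 1 / (1 + exp(−(θ − b)))
Exponent: (2.62 − (-0.1)) = 2.7200
1/(1 + e^{-2.7200}) = 0.9382
P = 0.9382

0.938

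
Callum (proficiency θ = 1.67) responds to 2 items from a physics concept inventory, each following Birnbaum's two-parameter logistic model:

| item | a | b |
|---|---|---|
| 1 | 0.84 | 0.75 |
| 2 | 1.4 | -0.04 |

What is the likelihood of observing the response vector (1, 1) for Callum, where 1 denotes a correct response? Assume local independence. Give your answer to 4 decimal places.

0.6269

P(θ) = 1 / (1 + exp(−a(θ − b)))
P_1 = 1/(1+e^{-0.7728}) = 0.6841
P_2 = 1/(1+e^{-2.3940}) = 0.9164
L = P_1 × P_2 = 0.6841 × 0.9164 = 0.62691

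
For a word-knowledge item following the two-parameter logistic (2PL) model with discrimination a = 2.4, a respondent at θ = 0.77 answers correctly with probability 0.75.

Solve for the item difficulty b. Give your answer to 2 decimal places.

P(θ) = 1 / (1 + exp(−a(θ − b)))
logit(0.75) = ln(0.75/0.25) = 1.0986
b = θ − logit/(a) = 0.77 − 1.0986/2.4000 = 0.3122

0.31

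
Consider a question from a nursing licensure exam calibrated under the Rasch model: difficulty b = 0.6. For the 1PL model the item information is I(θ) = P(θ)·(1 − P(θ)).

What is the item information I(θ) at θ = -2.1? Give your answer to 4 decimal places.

0.0590

P = 1/(1+e^{2.7000}) = 0.0630
P(1−P) = 0.0630 × 0.9370 = 0.0590
I = P(1−P) = 0.05901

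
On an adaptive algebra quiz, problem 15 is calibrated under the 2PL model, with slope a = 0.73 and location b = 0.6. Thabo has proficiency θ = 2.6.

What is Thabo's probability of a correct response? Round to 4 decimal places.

P(θ) = 1 / (1 + exp(−a(θ − b)))
Exponent: 0.73 × (2.6 − 0.6) = 1.4600
1/(1 + e^{-1.4600}) = 0.8115

0.8115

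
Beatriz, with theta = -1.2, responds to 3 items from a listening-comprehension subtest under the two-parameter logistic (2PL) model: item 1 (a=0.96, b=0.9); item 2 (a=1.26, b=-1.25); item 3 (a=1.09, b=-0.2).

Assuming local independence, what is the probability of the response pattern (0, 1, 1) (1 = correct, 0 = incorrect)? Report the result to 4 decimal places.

0.1145

P(theta) = 1 / (1 + exp(−a(theta − b)))
P_1 = 1/(1+e^{2.0160}) = 0.1175
P_2 = 1/(1+e^{-0.0630}) = 0.5157
P_3 = 1/(1+e^{1.0900}) = 0.2516
L = (1−P_1) × P_2 × P_3 = 0.8825 × 0.5157 × 0.2516 = 0.11452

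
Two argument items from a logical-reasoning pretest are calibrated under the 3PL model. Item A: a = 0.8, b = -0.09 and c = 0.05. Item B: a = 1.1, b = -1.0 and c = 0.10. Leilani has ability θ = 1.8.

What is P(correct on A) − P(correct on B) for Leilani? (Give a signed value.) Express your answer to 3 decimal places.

-0.132

P(θ) = c + (1 − c) · 1 / (1 + exp(−a(θ − b)))
P_A = 0.8284
P_B = 0.9605
P_A − P_B = -0.1321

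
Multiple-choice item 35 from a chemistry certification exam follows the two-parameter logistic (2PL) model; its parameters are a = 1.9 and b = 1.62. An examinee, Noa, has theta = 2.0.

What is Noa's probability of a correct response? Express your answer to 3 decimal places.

0.673

P(theta) = 1 / (1 + exp(−a(theta − b)))
Exponent: 1.9 × (2.0 − 1.62) = 0.7220
1/(1 + e^{-0.7220}) = 0.6730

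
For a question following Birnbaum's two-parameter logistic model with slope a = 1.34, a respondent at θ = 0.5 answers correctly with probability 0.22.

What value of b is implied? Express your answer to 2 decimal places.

P(θ) = 1 / (1 + exp(−a(θ − b)))
logit(0.22) = ln(0.22/0.78) = -1.2657
b = θ − logit/(a) = 0.5 − (-1.2657)/1.3400 = 1.4445

1.44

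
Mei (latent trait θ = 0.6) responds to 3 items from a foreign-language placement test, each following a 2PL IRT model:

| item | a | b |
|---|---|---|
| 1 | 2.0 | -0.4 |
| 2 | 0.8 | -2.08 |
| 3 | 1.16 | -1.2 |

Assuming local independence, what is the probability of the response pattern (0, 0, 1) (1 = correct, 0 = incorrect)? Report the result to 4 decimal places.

0.0111

P(θ) = 1 / (1 + exp(−a(θ − b)))
P_1 = 1/(1+e^{-2.0000}) = 0.8808
P_2 = 1/(1+e^{-2.1440}) = 0.8951
P_3 = 1/(1+e^{-2.0880}) = 0.8897
L = (1−P_1) × (1−P_2) × P_3 = 0.1192 × 0.1049 × 0.8897 = 0.01112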